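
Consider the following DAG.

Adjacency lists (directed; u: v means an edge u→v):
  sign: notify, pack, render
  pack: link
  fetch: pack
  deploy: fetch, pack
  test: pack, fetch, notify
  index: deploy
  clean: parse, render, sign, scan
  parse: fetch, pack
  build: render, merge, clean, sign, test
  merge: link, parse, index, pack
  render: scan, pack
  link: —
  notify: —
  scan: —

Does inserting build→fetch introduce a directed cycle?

No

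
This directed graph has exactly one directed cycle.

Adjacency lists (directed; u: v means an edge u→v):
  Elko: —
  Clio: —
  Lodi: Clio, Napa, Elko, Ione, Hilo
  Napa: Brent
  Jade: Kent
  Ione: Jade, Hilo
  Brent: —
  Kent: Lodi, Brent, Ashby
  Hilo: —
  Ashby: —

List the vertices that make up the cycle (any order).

Ione, Jade, Kent, Lodi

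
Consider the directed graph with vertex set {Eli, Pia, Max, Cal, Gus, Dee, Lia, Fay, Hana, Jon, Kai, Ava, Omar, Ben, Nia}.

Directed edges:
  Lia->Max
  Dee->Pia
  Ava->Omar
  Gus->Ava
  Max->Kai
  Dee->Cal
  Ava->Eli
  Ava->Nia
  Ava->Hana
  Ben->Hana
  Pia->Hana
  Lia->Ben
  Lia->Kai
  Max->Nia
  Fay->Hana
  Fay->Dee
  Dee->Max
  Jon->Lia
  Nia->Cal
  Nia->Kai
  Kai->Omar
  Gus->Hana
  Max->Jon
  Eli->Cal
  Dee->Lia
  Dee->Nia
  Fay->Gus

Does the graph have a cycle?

Yes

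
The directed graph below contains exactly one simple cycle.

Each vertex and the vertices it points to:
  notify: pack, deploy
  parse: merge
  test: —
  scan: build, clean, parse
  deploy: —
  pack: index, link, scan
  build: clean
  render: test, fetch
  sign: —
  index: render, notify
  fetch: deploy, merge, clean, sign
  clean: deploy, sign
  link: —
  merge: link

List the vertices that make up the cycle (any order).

DFS with gray/black marking from pack:
pack gray
  index gray
    render gray
      test gray
      test black
      fetch gray
        deploy gray
        deploy black
        merge gray
          link gray
          link black
        merge black
        clean gray
          clean→deploy: deploy black — skip
          sign gray
          sign black
        clean black
        fetch→sign: sign black — skip
      fetch black
    render black
    notify gray
      notify→pack: pack is gray → back edge
Back edge closes the cycle pack → index → notify → pack; its vertices are {pack, index, notify}.

pack, index, notify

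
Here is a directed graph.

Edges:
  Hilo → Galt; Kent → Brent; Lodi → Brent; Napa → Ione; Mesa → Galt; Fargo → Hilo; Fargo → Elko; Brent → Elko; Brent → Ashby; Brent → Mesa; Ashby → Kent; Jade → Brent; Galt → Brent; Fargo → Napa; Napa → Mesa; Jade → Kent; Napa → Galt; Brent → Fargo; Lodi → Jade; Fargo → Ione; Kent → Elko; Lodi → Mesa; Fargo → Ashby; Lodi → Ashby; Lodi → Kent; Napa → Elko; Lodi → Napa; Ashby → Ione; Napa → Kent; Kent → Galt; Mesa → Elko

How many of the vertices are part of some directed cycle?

8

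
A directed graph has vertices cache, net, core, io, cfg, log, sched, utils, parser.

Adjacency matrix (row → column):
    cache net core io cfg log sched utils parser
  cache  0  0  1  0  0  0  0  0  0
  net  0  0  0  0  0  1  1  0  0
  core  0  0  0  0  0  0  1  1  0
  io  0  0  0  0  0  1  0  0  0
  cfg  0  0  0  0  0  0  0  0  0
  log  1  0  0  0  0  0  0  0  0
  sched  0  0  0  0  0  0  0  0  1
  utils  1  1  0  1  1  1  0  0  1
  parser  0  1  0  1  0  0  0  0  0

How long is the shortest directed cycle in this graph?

For each vertex v, BFS finds the shortest path from v back to v.
The shortest such closed walk is cache → core → utils → cache, length 3.

3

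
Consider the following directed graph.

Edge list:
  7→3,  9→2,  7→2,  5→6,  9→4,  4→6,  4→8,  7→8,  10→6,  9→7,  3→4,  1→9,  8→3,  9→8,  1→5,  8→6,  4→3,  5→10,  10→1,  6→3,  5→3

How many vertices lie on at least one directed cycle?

7

A vertex is on a directed cycle iff it belongs to a strongly connected component of size ≥ 2 (or has a self-loop).
The vertices on cycles are {1, 3, 4, 5, 6, 8, 10} — 7 in total.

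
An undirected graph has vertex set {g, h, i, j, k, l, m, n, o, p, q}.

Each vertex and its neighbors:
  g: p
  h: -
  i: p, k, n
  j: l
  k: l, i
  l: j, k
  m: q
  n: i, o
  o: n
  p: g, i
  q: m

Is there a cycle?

No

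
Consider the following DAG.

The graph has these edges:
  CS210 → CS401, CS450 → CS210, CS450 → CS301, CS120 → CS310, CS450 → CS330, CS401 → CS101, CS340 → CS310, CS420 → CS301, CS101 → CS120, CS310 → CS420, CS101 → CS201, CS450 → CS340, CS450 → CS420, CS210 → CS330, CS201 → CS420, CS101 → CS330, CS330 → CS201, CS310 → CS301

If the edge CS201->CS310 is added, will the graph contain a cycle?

Adding CS201→CS310 creates a cycle iff CS310 can already reach CS201.
Explore from CS310: no path reaches CS201. The graph stays acyclic.

No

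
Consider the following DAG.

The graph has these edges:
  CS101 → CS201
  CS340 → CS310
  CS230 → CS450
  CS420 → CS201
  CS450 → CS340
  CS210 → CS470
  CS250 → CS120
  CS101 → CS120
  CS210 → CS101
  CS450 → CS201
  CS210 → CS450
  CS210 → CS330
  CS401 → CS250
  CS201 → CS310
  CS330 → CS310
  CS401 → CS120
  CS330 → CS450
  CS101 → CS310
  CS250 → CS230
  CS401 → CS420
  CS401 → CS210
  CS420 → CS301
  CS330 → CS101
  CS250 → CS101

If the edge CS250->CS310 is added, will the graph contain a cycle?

No

Adding CS250→CS310 creates a cycle iff CS310 can already reach CS250.
Explore from CS310: no path reaches CS250. The graph stays acyclic.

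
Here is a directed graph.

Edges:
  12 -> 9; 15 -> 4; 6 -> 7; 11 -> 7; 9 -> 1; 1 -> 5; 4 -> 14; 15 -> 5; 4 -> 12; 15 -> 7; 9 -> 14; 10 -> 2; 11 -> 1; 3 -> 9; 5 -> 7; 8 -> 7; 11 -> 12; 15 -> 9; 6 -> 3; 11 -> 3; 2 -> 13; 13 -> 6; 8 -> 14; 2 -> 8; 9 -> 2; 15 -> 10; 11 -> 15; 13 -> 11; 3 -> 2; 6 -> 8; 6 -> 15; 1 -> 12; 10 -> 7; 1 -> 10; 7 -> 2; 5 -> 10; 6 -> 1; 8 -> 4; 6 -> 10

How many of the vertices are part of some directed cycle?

A vertex is on a directed cycle iff it belongs to a strongly connected component of size ≥ 2 (or has a self-loop).
The vertices on cycles are {1, 2, 3, 4, 5, 6, 7, 8, 9, 10, 11, 12, 13, 15} — 14 in total.

14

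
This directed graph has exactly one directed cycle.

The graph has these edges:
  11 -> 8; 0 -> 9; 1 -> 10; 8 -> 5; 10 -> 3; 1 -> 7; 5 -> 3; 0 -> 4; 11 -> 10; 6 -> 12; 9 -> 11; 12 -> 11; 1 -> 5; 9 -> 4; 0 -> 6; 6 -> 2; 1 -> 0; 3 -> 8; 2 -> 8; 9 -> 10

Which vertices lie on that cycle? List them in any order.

3, 5, 8

DFS with gray/black marking from 5:
5 gray
  3 gray
    8 gray
      8→5: 5 is gray → back edge
Back edge closes the cycle 5 → 3 → 8 → 5; its vertices are {3, 5, 8}.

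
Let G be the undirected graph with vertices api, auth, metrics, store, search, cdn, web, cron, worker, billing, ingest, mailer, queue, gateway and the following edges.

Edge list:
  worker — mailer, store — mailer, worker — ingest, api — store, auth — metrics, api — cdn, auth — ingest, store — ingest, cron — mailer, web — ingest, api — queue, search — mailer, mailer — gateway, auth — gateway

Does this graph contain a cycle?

Yes

DFS, tracking each vertex's parent; an edge to a visited non-parent vertex closes a cycle.
Start from store:
visit store (parent –)
  visit api (parent store)
    visit cdn (parent api)
      cdn–api: parent, skip
    visit queue (parent api)
      queue–api: parent, skip
    api–store: parent, skip
  visit ingest (parent store)
    ingest–store: parent, skip
    visit worker (parent ingest)
      visit mailer (parent worker)
        mailer–worker: parent, skip
        visit search (parent mailer)
          search–mailer: parent, skip
        mailer–store: store visited and ≠ parent → cycle
Cycle: store – ingest – worker – mailer – store.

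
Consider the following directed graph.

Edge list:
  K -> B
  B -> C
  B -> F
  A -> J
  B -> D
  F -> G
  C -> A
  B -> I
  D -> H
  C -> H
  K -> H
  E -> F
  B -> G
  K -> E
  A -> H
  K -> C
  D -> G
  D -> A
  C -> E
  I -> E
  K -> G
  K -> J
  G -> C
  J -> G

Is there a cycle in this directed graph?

DFS with white/gray/black marking, starting from C:
C gray
  H gray
  H black
  E gray
    F gray
      G gray
        G→C: C is gray → back edge
Back edge found, so a cycle exists: C → E → F → G → C.

Yes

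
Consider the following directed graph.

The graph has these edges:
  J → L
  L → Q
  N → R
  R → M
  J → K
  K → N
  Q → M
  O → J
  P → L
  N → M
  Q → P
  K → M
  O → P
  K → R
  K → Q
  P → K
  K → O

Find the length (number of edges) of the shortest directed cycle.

3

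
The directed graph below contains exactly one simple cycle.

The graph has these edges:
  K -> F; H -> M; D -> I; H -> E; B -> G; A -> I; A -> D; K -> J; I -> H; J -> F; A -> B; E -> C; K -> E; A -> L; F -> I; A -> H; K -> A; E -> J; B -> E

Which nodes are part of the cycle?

E, F, H, I, J

DFS with gray/black marking from H:
H gray
  E gray
    C gray
    C black
    J gray
      F gray
        I gray
          I→H: H is gray → back edge
Back edge closes the cycle H → E → J → F → I → H; its vertices are {E, F, H, I, J}.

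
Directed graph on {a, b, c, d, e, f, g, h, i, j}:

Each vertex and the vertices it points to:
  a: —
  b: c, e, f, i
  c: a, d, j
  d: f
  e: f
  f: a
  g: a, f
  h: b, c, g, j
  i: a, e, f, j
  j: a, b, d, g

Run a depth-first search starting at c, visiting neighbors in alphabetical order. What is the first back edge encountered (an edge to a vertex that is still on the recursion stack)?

b->c

DFS from c (visiting neighbors in alphabetical order); mark gray on enter, black on exit:
c gray
  a gray
  a black
  d gray
    f gray
      f→a: a black — skip
    f black
  d black
  j gray
    j→a: a black — skip
    b gray
      b→c: c is gray → back edge
First back edge: b → c.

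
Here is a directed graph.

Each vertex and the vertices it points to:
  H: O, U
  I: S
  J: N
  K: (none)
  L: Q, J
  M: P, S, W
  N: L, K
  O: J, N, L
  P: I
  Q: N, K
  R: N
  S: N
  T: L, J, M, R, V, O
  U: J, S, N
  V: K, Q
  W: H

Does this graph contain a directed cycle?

Yes

DFS with white/gray/black marking, starting from R:
R gray
  N gray
    L gray
      Q gray
        Q→N: N is gray → back edge
Back edge found, so a cycle exists: N → L → Q → N.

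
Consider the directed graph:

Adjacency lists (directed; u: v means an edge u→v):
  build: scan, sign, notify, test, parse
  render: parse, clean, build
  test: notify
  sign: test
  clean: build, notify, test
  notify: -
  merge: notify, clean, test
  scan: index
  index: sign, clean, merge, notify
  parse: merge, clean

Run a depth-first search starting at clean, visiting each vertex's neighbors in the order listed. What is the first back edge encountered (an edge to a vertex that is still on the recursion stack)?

index→clean

DFS from clean (visiting each vertex's neighbors in the order listed); mark gray on enter, black on exit:
clean gray
  build gray
    scan gray
      index gray
        sign gray
          test gray
            notify gray
            notify black
          test black
        sign black
        index→clean: clean is gray → back edge
First back edge: index → clean.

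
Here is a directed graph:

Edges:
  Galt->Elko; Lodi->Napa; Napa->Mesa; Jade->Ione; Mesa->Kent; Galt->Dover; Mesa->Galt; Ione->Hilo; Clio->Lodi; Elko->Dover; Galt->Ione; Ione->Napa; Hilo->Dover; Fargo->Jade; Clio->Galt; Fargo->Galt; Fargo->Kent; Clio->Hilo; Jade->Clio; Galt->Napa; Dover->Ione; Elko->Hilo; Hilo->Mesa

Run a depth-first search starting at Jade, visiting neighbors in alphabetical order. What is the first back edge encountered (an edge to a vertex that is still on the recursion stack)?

DFS from Jade (visiting neighbors in alphabetical order); mark gray on enter, black on exit:
Jade gray
  Clio gray
    Galt gray
      Dover gray
        Ione gray
          Hilo gray
            Hilo→Dover: Dover is gray → back edge
First back edge: Hilo → Dover.

Hilo→Dover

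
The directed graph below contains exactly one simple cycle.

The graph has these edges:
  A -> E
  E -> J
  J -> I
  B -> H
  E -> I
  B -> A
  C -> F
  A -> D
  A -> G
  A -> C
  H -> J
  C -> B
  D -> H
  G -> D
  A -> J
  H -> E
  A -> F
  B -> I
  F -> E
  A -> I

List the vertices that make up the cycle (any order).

DFS with gray/black marking from A:
A gray
  D gray
    H gray
      E gray
        I gray
        I black
        J gray
          J→I: I black — skip
        J black
      E black
      H→J: J black — skip
    H black
  D black
  A→I: I black — skip
  A→E: E black — skip
  C gray
    B gray
      B→H: H black — skip
      B→A: A is gray → back edge
Back edge closes the cycle A → C → B → A; its vertices are {A, B, C}.

A, B, C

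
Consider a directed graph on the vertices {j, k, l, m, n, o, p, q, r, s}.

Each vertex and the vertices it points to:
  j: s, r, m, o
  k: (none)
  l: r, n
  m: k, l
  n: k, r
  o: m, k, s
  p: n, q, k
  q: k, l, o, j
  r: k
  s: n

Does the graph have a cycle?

No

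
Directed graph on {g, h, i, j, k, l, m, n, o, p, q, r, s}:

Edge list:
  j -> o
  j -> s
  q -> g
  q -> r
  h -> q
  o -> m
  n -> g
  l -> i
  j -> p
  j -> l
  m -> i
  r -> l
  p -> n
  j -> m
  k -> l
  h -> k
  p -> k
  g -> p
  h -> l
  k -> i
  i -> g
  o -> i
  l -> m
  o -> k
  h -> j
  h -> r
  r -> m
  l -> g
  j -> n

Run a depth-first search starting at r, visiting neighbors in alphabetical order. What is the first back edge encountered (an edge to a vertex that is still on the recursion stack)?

DFS from r (visiting neighbors in alphabetical order); mark gray on enter, black on exit:
r gray
  l gray
    g gray
      p gray
        k gray
          i gray
            i→g: g is gray → back edge
First back edge: i → g.

i->g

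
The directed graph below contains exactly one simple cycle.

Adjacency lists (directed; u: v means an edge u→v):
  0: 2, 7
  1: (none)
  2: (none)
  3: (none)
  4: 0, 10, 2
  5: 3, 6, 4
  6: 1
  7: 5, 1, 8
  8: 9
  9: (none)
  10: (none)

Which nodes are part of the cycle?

0, 4, 5, 7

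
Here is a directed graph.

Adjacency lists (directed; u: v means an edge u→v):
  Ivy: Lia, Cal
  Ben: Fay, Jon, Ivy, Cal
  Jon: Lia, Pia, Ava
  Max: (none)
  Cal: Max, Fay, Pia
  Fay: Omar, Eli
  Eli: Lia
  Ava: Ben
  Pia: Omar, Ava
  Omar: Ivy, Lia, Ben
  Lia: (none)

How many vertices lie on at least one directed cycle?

8

A vertex is on a directed cycle iff it belongs to a strongly connected component of size ≥ 2 (or has a self-loop).
The vertices on cycles are {Ava, Ben, Cal, Fay, Ivy, Jon, Pia, Omar} — 8 in total.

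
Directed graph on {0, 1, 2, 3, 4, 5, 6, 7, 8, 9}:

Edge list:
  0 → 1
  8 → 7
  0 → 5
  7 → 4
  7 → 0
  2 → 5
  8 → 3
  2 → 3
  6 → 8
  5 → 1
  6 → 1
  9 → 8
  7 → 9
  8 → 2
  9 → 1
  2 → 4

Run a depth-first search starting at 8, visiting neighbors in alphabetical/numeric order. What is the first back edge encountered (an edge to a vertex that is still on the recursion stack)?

9→8

DFS from 8 (visiting neighbors in alphabetical/numeric order); mark gray on enter, black on exit:
8 gray
  2 gray
    3 gray
    3 black
    4 gray
    4 black
    5 gray
      1 gray
      1 black
    5 black
  2 black
  8→3: 3 black — skip
  7 gray
    0 gray
      0→1: 1 black — skip
      0→5: 5 black — skip
    0 black
    7→4: 4 black — skip
    9 gray
      9→1: 1 black — skip
      9→8: 8 is gray → back edge
First back edge: 9 → 8.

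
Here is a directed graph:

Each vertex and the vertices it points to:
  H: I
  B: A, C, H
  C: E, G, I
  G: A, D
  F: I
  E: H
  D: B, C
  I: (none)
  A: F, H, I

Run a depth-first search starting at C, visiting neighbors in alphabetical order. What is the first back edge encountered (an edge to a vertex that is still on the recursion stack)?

B→C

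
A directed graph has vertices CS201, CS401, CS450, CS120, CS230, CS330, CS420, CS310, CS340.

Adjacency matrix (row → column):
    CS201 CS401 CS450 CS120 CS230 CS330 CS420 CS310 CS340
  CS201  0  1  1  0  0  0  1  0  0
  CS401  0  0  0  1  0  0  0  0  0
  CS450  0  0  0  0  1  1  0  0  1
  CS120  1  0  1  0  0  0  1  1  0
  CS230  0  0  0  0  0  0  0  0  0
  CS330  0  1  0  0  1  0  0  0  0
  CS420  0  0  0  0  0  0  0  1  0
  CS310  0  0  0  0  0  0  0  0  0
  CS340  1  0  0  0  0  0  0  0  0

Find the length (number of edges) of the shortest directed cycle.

For each vertex v, BFS finds the shortest path from v back to v.
The shortest such closed walk is CS120 → CS201 → CS401 → CS120, length 3.

3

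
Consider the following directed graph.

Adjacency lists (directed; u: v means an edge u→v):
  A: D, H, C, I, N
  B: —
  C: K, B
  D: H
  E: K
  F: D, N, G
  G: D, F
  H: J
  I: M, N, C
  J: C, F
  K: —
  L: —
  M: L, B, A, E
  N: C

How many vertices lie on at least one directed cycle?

A vertex is on a directed cycle iff it belongs to a strongly connected component of size ≥ 2 (or has a self-loop).
The vertices on cycles are {A, D, F, G, H, I, J, M} — 8 in total.

8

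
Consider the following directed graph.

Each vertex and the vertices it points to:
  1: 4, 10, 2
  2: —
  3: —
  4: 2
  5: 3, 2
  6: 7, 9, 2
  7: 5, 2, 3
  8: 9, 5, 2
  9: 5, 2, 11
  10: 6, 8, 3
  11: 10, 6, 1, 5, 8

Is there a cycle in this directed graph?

DFS with white/gray/black marking, starting from 5:
5 gray
  3 gray
  3 black
  2 gray
  2 black
5 black
1 gray
  4 gray
    4→2: 2 black — skip
  4 black
  10 gray
    6 gray
      7 gray
        7→5: 5 black — skip
        7→2: 2 black — skip
        7→3: 3 black — skip
      7 black
      9 gray
        9→5: 5 black — skip
        9→2: 2 black — skip
        11 gray
          11→10: 10 is gray → back edge
Back edge found, so a cycle exists: 10 → 6 → 9 → 11 → 10.

Yes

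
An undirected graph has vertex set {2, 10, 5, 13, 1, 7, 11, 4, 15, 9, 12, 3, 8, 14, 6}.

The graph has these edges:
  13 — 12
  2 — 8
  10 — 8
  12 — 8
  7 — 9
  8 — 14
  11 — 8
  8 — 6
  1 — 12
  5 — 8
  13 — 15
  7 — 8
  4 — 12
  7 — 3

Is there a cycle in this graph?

No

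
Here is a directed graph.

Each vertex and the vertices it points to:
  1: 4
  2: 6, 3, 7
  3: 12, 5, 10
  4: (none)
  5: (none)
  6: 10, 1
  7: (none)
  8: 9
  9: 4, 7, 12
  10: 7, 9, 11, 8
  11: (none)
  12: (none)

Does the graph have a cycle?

DFS with white/gray/black marking, starting from 8:
8 gray
  9 gray
    4 gray
    4 black
    7 gray
    7 black
    12 gray
    12 black
  9 black
8 black
1 gray
  1→4: 4 black — skip
1 black
2 gray
  6 gray
    10 gray
      10→7: 7 black — skip
      10→9: 9 black — skip
      11 gray
      11 black
      10→8: 8 black — skip
    10 black
    6→1: 1 black — skip
  6 black
  3 gray
    3→12: 12 black — skip
    5 gray
    5 black
    3→10: 10 black — skip
  3 black
  2→7: 7 black — skip
2 black
Every edge goes to a white or black vertex — no back edge, so the graph is acyclic.

No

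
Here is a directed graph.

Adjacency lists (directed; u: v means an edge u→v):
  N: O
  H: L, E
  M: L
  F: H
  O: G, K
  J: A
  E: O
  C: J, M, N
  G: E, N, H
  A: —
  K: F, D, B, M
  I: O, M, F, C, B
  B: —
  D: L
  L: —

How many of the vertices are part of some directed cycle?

7

A vertex is on a directed cycle iff it belongs to a strongly connected component of size ≥ 2 (or has a self-loop).
The vertices on cycles are {E, F, G, H, K, N, O} — 7 in total.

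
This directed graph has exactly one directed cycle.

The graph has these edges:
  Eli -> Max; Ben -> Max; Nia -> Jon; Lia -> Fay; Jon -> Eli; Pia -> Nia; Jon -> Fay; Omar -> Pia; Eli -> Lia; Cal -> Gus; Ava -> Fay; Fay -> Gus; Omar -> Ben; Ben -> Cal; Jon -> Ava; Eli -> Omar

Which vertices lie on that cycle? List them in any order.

Eli, Jon, Nia, Pia, Omar

DFS with gray/black marking from Omar:
Omar gray
  Pia gray
    Nia gray
      Jon gray
        Fay gray
          Gus gray
          Gus black
        Fay black
        Eli gray
          Max gray
          Max black
          Lia gray
            Lia→Fay: Fay black — skip
          Lia black
          Eli→Omar: Omar is gray → back edge
Back edge closes the cycle Omar → Pia → Nia → Jon → Eli → Omar; its vertices are {Eli, Jon, Nia, Pia, Omar}.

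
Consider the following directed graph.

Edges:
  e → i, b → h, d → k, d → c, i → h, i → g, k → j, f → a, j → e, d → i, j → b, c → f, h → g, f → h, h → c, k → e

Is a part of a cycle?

No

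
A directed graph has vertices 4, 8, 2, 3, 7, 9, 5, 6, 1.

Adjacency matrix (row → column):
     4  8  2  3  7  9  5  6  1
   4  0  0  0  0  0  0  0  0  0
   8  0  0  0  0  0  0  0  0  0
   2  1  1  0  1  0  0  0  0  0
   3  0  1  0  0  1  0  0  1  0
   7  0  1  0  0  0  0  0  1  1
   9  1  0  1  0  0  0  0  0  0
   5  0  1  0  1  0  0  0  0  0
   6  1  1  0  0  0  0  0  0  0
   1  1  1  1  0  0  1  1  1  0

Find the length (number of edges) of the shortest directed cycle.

4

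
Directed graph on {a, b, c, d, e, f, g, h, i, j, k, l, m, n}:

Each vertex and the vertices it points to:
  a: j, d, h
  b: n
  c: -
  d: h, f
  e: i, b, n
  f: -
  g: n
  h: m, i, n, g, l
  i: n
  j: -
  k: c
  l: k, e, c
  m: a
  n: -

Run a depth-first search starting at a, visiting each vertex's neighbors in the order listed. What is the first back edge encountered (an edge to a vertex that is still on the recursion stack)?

DFS from a (visiting each vertex's neighbors in the order listed); mark gray on enter, black on exit:
a gray
  j gray
  j black
  d gray
    h gray
      m gray
        m→a: a is gray → back edge
First back edge: m → a.

m->a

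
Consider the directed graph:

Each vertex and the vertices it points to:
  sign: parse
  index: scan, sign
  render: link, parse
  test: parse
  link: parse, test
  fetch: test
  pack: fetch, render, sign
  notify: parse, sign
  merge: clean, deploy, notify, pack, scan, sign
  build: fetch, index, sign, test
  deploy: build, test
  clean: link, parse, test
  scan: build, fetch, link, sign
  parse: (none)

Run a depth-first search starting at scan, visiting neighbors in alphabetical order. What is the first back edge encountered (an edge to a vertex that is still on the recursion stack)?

index->scan

DFS from scan (visiting neighbors in alphabetical order); mark gray on enter, black on exit:
scan gray
  build gray
    fetch gray
      test gray
        parse gray
        parse black
      test black
    fetch black
    index gray
      index→scan: scan is gray → back edge
First back edge: index → scan.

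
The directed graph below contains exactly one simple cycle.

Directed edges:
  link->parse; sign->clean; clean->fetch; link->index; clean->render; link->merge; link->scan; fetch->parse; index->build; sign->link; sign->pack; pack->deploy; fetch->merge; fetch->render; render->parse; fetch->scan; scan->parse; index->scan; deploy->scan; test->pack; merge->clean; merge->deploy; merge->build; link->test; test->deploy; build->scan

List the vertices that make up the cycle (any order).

DFS with gray/black marking from clean:
clean gray
  render gray
    parse gray
    parse black
  render black
  fetch gray
    fetch→parse: parse black — skip
    fetch→render: render black — skip
    scan gray
      scan→parse: parse black — skip
    scan black
    merge gray
      merge→clean: clean is gray → back edge
Back edge closes the cycle clean → fetch → merge → clean; its vertices are {clean, fetch, merge}.

clean, fetch, merge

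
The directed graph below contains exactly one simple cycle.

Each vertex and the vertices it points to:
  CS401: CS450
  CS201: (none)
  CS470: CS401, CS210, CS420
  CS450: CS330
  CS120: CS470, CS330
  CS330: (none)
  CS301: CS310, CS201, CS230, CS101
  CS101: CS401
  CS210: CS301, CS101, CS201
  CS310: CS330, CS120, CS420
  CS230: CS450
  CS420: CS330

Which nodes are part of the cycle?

DFS with gray/black marking from CS470:
CS470 gray
  CS401 gray
    CS450 gray
      CS330 gray
      CS330 black
    CS450 black
  CS401 black
  CS210 gray
    CS301 gray
      CS310 gray
        CS310→CS330: CS330 black — skip
        CS120 gray
          CS120→CS470: CS470 is gray → back edge
Back edge closes the cycle CS470 → CS210 → CS301 → CS310 → CS120 → CS470; its vertices are {CS120, CS210, CS301, CS310, CS470}.

CS120, CS210, CS301, CS310, CS470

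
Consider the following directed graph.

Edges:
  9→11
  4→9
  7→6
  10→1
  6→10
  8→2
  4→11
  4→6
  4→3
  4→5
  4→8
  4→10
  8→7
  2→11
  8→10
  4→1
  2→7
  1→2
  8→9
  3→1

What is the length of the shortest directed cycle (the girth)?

5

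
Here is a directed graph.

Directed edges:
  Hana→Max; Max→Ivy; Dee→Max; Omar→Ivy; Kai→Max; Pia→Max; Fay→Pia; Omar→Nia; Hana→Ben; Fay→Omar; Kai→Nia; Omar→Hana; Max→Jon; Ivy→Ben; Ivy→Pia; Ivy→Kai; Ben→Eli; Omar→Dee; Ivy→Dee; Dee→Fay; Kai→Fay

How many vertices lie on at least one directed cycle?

8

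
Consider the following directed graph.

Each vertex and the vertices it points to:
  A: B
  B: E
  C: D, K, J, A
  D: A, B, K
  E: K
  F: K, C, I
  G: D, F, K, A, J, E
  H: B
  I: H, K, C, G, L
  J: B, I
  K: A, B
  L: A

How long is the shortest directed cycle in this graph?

3

For each vertex v, BFS finds the shortest path from v back to v.
The shortest such closed walk is I → C → J → I, length 3.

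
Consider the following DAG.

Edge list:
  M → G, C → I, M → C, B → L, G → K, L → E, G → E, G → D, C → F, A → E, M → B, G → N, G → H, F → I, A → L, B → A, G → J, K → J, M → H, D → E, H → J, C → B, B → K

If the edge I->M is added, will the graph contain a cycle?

Yes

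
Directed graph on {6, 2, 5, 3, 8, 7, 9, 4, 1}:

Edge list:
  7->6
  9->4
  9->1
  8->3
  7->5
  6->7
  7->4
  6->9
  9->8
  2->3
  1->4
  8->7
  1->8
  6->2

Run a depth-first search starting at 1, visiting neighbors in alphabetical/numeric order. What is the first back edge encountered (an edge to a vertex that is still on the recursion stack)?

6->7

DFS from 1 (visiting neighbors in alphabetical/numeric order); mark gray on enter, black on exit:
1 gray
  4 gray
  4 black
  8 gray
    3 gray
    3 black
    7 gray
      7→4: 4 black — skip
      5 gray
      5 black
      6 gray
        2 gray
          2→3: 3 black — skip
        2 black
        6→7: 7 is gray → back edge
First back edge: 6 → 7.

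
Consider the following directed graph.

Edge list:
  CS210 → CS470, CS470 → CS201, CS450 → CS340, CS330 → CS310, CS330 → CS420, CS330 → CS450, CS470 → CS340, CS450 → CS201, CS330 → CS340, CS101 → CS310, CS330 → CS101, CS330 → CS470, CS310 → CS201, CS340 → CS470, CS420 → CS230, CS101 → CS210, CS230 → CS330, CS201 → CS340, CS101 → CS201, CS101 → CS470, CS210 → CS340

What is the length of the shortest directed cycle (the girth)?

2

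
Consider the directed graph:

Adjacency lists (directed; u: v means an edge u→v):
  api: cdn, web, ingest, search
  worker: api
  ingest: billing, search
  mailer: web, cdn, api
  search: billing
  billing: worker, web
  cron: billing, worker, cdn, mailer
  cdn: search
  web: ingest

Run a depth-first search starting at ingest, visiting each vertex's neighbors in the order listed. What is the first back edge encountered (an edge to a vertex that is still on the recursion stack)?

DFS from ingest (visiting each vertex's neighbors in the order listed); mark gray on enter, black on exit:
ingest gray
  billing gray
    worker gray
      api gray
        cdn gray
          search gray
            search→billing: billing is gray → back edge
First back edge: search → billing.

search->billing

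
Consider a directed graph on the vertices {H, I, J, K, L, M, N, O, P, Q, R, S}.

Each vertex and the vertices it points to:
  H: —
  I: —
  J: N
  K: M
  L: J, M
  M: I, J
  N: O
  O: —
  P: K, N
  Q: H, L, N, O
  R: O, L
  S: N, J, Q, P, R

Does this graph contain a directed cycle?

DFS with white/gray/black marking, starting from S:
S gray
  N gray
    O gray
    O black
  N black
  J gray
    J→N: N black — skip
  J black
  Q gray
    H gray
    H black
    L gray
      L→J: J black — skip
      M gray
        I gray
        I black
        M→J: J black — skip
      M black
    L black
    Q→N: N black — skip
    Q→O: O black — skip
  Q black
  P gray
    K gray
      K→M: M black — skip
    K black
    P→N: N black — skip
  P black
  R gray
    R→O: O black — skip
    R→L: L black — skip
  R black
S black
Every edge goes to a white or black vertex — no back edge, so the graph is acyclic.

No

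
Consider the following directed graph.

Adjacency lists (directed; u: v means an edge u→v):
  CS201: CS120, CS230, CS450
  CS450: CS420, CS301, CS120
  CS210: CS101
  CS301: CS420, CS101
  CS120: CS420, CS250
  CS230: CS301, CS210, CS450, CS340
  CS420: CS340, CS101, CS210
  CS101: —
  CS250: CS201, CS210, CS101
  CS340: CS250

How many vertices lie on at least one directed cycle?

A vertex is on a directed cycle iff it belongs to a strongly connected component of size ≥ 2 (or has a self-loop).
The vertices on cycles are {CS120, CS201, CS230, CS250, CS301, CS340, CS420, CS450} — 8 in total.

8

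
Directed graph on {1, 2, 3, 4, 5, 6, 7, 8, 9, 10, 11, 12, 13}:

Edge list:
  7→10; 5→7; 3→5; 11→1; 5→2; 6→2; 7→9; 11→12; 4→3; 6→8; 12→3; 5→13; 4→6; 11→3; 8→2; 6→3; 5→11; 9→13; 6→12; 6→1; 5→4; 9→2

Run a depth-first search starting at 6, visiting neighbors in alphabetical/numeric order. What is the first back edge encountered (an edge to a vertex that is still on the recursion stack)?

4->3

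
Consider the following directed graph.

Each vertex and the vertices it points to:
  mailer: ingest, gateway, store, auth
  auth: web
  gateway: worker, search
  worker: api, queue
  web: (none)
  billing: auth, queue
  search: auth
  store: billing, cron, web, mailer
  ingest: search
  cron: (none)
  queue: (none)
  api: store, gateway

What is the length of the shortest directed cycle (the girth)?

For each vertex v, BFS finds the shortest path from v back to v.
The shortest such closed walk is mailer → store → mailer, length 2.

2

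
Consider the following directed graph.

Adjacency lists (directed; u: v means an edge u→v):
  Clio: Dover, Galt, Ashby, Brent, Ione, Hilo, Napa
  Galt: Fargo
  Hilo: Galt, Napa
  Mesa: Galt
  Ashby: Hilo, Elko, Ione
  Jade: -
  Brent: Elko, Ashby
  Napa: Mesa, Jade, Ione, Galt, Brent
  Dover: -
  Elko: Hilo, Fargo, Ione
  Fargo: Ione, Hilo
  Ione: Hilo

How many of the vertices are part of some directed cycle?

A vertex is on a directed cycle iff it belongs to a strongly connected component of size ≥ 2 (or has a self-loop).
The vertices on cycles are {Elko, Galt, Hilo, Ione, Mesa, Napa, Ashby, Brent, Fargo} — 9 in total.

9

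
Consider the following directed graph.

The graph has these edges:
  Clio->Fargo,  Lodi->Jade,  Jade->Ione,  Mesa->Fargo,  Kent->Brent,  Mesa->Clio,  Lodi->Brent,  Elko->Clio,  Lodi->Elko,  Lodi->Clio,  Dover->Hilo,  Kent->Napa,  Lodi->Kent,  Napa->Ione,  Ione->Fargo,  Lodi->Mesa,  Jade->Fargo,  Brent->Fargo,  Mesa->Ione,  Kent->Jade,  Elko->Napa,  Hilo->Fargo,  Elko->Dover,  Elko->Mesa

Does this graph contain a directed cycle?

No

DFS with white/gray/black marking, starting from Napa:
Napa gray
  Ione gray
    Fargo gray
    Fargo black
  Ione black
Napa black
Elko gray
  Mesa gray
    Mesa→Ione: Ione black — skip
    Clio gray
      Clio→Fargo: Fargo black — skip
    Clio black
    Mesa→Fargo: Fargo black — skip
  Mesa black
  Dover gray
    Hilo gray
      Hilo→Fargo: Fargo black — skip
    Hilo black
  Dover black
  Elko→Napa: Napa black — skip
  Elko→Clio: Clio black — skip
Elko black
Kent gray
  Kent→Napa: Napa black — skip
  Brent gray
    Brent→Fargo: Fargo black — skip
  Brent black
  Jade gray
    Jade→Ione: Ione black — skip
    Jade→Fargo: Fargo black — skip
  Jade black
Kent black
Lodi gray
  Lodi→Elko: Elko black — skip
  Lodi→Mesa: Mesa black — skip
  Lodi→Kent: Kent black — skip
  Lodi→Clio: Clio black — skip
  Lodi→Brent: Brent black — skip
  Lodi→Jade: Jade black — skip
Lodi black
Every edge goes to a white or black vertex — no back edge, so the graph is acyclic.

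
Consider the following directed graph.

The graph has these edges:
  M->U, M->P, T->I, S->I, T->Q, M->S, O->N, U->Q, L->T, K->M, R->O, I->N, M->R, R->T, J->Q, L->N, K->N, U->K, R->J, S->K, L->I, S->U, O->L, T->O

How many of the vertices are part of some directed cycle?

7

A vertex is on a directed cycle iff it belongs to a strongly connected component of size ≥ 2 (or has a self-loop).
The vertices on cycles are {K, L, M, O, S, T, U} — 7 in total.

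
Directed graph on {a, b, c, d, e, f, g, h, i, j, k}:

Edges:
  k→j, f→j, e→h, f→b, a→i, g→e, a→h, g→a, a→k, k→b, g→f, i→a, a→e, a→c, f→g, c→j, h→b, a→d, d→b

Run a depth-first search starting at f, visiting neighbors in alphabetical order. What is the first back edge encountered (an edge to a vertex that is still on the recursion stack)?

i->a

DFS from f (visiting neighbors in alphabetical order); mark gray on enter, black on exit:
f gray
  b gray
  b black
  g gray
    a gray
      c gray
        j gray
        j black
      c black
      d gray
        d→b: b black — skip
      d black
      e gray
        h gray
          h→b: b black — skip
        h black
      e black
      a→h: h black — skip
      i gray
        i→a: a is gray → back edge
First back edge: i → a.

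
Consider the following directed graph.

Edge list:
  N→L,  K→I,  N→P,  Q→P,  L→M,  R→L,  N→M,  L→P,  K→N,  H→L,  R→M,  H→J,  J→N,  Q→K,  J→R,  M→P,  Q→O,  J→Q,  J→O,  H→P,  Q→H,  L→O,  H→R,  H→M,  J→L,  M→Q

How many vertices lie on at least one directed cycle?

8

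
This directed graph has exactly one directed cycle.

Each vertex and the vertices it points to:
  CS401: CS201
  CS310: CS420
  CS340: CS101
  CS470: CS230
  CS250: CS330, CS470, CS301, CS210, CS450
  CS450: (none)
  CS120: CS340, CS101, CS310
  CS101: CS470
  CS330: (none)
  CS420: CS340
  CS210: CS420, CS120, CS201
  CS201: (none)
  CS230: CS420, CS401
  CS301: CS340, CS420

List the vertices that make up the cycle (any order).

CS101, CS230, CS340, CS420, CS470

DFS with gray/black marking from CS470:
CS470 gray
  CS230 gray
    CS420 gray
      CS340 gray
        CS101 gray
          CS101→CS470: CS470 is gray → back edge
Back edge closes the cycle CS470 → CS230 → CS420 → CS340 → CS101 → CS470; its vertices are {CS101, CS230, CS340, CS420, CS470}.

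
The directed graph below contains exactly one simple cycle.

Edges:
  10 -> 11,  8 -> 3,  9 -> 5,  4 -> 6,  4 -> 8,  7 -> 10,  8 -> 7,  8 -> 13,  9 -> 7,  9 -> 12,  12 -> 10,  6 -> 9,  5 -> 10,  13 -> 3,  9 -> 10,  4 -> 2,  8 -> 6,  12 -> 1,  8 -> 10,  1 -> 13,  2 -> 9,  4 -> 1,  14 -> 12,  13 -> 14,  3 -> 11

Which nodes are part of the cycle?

1, 12, 13, 14

DFS with gray/black marking from 13:
13 gray
  3 gray
    11 gray
    11 black
  3 black
  14 gray
    12 gray
      1 gray
        1→13: 13 is gray → back edge
Back edge closes the cycle 13 → 14 → 12 → 1 → 13; its vertices are {1, 12, 13, 14}.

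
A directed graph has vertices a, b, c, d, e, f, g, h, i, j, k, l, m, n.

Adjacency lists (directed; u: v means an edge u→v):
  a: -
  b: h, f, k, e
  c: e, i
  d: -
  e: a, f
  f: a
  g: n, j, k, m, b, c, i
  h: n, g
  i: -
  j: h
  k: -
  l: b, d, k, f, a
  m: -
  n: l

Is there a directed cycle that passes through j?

j is on a cycle iff j can reach itself via ≥1 edge.
j → h → g → j — yes.

Yes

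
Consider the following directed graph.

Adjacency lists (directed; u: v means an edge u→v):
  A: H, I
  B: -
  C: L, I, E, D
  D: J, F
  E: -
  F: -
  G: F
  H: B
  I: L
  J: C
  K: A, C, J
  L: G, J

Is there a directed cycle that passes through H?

No

H lies on a cycle iff there is a path from H back to itself.
Exploring from H, it never reaches itself; equivalently, its strongly connected component is a singleton.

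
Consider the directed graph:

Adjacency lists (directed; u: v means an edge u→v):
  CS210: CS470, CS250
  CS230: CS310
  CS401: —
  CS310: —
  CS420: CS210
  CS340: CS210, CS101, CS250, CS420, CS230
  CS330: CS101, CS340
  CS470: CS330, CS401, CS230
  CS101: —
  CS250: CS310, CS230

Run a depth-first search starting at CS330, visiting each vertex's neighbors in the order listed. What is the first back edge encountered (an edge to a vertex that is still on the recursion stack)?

DFS from CS330 (visiting each vertex's neighbors in the order listed); mark gray on enter, black on exit:
CS330 gray
  CS101 gray
  CS101 black
  CS340 gray
    CS210 gray
      CS470 gray
        CS470→CS330: CS330 is gray → back edge
First back edge: CS470 → CS330.

CS470→CS330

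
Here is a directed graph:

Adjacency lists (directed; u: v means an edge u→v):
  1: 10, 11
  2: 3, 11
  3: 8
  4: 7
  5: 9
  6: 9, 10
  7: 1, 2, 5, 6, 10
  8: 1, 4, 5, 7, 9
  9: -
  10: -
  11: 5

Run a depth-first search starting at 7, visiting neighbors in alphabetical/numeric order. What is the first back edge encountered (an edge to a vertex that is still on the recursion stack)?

DFS from 7 (visiting neighbors in alphabetical/numeric order); mark gray on enter, black on exit:
7 gray
  1 gray
    10 gray
    10 black
    11 gray
      5 gray
        9 gray
        9 black
      5 black
    11 black
  1 black
  2 gray
    3 gray
      8 gray
        8→1: 1 black — skip
        4 gray
          4→7: 7 is gray → back edge
First back edge: 4 → 7.

4→7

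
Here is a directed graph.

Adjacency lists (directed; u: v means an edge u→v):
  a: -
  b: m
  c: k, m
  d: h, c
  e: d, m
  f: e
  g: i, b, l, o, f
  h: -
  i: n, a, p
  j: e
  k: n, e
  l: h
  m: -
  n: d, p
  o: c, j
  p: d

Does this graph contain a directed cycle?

Yes

DFS with white/gray/black marking, starting from o:
o gray
  c gray
    k gray
      n gray
        d gray
          h gray
          h black
          d→c: c is gray → back edge
Back edge found, so a cycle exists: c → k → n → d → c.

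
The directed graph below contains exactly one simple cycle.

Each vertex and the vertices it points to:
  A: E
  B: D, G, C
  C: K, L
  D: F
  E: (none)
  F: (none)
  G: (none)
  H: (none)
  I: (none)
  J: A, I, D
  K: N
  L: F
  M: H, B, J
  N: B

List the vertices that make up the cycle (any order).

B, C, K, N

DFS with gray/black marking from B:
B gray
  D gray
    F gray
    F black
  D black
  G gray
  G black
  C gray
    K gray
      N gray
        N→B: B is gray → back edge
Back edge closes the cycle B → C → K → N → B; its vertices are {B, C, K, N}.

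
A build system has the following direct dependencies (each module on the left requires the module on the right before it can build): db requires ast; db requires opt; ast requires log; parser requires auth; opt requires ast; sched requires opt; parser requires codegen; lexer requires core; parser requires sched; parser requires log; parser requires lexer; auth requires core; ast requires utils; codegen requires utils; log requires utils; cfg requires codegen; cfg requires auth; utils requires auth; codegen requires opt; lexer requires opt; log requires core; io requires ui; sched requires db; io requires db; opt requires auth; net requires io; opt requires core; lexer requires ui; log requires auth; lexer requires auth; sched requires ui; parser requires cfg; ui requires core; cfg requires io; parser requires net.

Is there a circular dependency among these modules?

No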